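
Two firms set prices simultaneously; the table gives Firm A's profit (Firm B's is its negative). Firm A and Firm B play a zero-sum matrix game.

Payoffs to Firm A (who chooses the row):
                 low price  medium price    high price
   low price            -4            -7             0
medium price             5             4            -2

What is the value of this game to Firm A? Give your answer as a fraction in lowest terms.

Column low price is strictly dominated by medium price for Firm B (it gives Firm A more in every row).
The remaining 2×2 game on (low price, medium price) × (medium price, high price) has no saddle point. Let Firm A play low price with probability p; indifference gives −7p + 4(1−p) = −2(1−p), so p = 6/13.
Similarly Firm B's optimal q on medium price is 2/13, and the value is -7·(2/13) + (0)·(11/13) = -14/13.

-14/13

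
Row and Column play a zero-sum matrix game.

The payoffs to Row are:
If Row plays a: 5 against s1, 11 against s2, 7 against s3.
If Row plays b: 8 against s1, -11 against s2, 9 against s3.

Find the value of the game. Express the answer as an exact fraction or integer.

Column s3 is strictly dominated by s1 for Column (it gives Row more in every row).
The remaining 2×2 game on (a, b) × (s1, s2) has no saddle point. Let Row play a with probability p; indifference gives 5p + 8(1−p) = 11p − 11(1−p), so p = 19/25.
Similarly Column's optimal q on s1 is 22/25, and the value is 5·(22/25) + (11)·(3/25) = 143/25.

143/25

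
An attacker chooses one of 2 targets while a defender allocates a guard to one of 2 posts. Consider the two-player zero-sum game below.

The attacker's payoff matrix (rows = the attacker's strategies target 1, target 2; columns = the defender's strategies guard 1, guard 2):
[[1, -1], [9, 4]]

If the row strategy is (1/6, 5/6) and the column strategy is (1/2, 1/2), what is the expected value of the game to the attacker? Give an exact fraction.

65/12

Against (1/2, 1/2), each row's expected payoff is target 1: 0; target 2: 13/2.
Taking the (1/6, 5/6)-weighted average: (1/6)·(0) + (5/6)·(13/2) = 65/12.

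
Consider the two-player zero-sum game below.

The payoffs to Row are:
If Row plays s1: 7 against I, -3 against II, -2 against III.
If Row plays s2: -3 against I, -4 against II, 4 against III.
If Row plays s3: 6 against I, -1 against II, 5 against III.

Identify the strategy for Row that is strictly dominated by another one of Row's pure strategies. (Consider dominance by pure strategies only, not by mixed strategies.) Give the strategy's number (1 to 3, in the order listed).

2

Compare s2 with s3: 6 > -3, -1 > -4, 5 > 4.
So s3 strictly dominates s2 for Row; s2 is strictly dominated.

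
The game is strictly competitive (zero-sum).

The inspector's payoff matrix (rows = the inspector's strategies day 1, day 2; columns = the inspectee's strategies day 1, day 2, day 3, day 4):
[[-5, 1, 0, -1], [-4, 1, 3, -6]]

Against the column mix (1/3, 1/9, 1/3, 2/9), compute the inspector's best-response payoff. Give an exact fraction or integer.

day 1: (-5)·(1/3) + (1)·(1/9) + (0)·(1/3) + (-1)·(2/9) = -16/9.
day 2: (-4)·(1/3) + (1)·(1/9) + (3)·(1/3) + (-6)·(2/9) = -14/9.
The best pure response is day 2 with expected payoff -14/9.

-14/9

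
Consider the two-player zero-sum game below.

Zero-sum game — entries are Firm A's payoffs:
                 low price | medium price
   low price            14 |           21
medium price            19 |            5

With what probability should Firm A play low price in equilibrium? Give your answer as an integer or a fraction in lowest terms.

2/3

Row minima are 14 and 5, so Firm A's maximin is 14; column maxima are 19 and 21, so Firm B's minimax is 19. These differ, so the equilibrium is in mixed strategies.
Let Firm A play low price with probability p. Firm B is indifferent when 14p + 19(1−p) = 21p + 5(1−p), giving p = 2/3.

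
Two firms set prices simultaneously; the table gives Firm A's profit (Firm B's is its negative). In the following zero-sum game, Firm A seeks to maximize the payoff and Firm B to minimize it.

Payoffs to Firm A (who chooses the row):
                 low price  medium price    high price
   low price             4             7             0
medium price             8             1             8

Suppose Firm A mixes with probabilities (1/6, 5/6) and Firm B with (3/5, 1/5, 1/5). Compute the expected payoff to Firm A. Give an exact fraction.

Against (3/5, 1/5, 1/5), each row's expected payoff is low price: 19/5; medium price: 33/5.
Taking the (1/6, 5/6)-weighted average: (1/6)·(19/5) + (5/6)·(33/5) = 92/15.

92/15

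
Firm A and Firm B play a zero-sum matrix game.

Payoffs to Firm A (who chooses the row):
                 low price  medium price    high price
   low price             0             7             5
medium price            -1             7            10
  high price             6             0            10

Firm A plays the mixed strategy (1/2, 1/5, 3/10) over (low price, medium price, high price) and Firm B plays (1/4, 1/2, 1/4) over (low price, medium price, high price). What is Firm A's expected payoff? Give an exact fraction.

Against (1/4, 1/2, 1/4), each row's expected payoff is low price: 19/4; medium price: 23/4; high price: 4.
Taking the (1/2, 1/5, 3/10)-weighted average: (1/2)·(19/4) + (1/5)·(23/4) + (3/10)·(4) = 189/40.

189/40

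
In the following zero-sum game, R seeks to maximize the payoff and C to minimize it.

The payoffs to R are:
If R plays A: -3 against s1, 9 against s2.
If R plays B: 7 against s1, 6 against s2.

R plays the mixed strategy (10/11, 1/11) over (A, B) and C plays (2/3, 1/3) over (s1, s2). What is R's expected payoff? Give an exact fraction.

50/33

Against (2/3, 1/3), each row's expected payoff is A: 1; B: 20/3.
Taking the (10/11, 1/11)-weighted average: (10/11)·(1) + (1/11)·(20/3) = 50/33.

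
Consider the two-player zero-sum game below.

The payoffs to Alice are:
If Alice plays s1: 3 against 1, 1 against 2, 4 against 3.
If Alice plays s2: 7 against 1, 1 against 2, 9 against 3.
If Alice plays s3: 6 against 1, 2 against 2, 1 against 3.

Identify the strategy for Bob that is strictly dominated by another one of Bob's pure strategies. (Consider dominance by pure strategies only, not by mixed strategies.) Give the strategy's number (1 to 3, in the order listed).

1

Bob prefers columns that give Alice less. Compare 1 with 2: 1 < 3, 1 < 7, 2 < 6.
So 2 strictly dominates 1 for Bob; 1 is strictly dominated.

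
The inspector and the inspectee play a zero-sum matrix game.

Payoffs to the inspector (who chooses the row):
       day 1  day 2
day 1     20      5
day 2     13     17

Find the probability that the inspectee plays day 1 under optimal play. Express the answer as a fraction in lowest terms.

12/19

Row minima are 5 and 13, so the inspector's maximin is 13; column maxima are 20 and 17, so the inspectee's minimax is 17. These differ, so the equilibrium is in mixed strategies.
Let the inspectee play day 1 with probability q. The inspector is indifferent when 20q + 5(1−q) = 13q + 17(1−q), giving q = 12/19.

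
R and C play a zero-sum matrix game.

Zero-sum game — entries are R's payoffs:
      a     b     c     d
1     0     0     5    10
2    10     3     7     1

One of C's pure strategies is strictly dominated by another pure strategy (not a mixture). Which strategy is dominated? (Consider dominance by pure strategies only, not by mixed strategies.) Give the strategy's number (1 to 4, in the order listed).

3

C prefers columns that give R less. Compare c with b: 0 < 5, 3 < 7.
So b strictly dominates c for C; c is strictly dominated.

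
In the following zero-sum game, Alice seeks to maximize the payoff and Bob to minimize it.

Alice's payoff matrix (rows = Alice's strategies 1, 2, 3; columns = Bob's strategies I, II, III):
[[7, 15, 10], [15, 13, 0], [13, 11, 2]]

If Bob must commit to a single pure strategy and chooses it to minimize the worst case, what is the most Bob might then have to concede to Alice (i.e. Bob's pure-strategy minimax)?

10

The worst case (largest entry) in each column is I: 15, II: 15, III: 10.
The best (smallest) of these is 10.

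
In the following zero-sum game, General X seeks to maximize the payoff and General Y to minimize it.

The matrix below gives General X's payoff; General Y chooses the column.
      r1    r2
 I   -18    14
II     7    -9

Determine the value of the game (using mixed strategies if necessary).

Row minima are -18 and -9, so General X's maximin is -9; column maxima are 7 and 14, so General Y's minimax is 7. These differ, so the equilibrium is in mixed strategies.
Let General X play I with probability p. General Y is indifferent when −18p + 7(1−p) = 14p − 9(1−p), giving p = 1/3.
Let General Y play r1 with probability q. General X is indifferent when −18q + 14(1−q) = 7q − 9(1−q), giving q = 23/48.
The value is -18·(23/48) + (14)·(25/48) = -4/3.

-4/3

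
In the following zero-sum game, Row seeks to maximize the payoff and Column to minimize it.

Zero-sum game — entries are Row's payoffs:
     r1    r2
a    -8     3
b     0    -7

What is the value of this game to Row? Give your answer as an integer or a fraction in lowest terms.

-28/9

Row minima are -8 and -7, so Row's maximin is -7; column maxima are 0 and 3, so Column's minimax is 0. These differ, so the equilibrium is in mixed strategies.
Let Row play a with probability p. Column is indifferent when −8p = 3p − 7(1−p), giving p = 7/18.
Let Column play r1 with probability q. Row is indifferent when −8q + 3(1−q) = −7(1−q), giving q = 5/9.
The value is -8·(5/9) + (3)·(4/9) = -28/9.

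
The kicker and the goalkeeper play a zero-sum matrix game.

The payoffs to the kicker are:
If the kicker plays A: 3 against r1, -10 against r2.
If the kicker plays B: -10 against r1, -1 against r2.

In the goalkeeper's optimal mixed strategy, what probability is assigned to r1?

Row minima are -10 and -10, so the kicker's maximin is -10; column maxima are 3 and -1, so the goalkeeper's minimax is -1. These differ, so the equilibrium is in mixed strategies.
Let the goalkeeper play r1 with probability q. The kicker is indifferent when 3q − 10(1−q) = −10q − (1−q), giving q = 9/22.

9/22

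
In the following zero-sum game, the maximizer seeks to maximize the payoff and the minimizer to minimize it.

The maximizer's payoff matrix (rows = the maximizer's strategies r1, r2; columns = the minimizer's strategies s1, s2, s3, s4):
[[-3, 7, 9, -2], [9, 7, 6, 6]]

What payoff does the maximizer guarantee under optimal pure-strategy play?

6

Row minima: -3, 6 → the maximizer's maximin is 6.
Column maxima: 9, 7, 9, 6 → the minimizer's minimax is 6.
They coincide at (r2, s4), so the value is 6.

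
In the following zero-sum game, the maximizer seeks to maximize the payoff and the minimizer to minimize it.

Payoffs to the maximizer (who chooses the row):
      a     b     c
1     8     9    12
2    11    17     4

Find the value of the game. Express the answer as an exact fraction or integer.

100/11

Column b is strictly dominated by a for the minimizer (it gives the maximizer more in every row).
The remaining 2×2 game on (1, 2) × (a, c) has no saddle point. Let the maximizer play 1 with probability p; indifference gives 8p + 11(1−p) = 12p + 4(1−p), so p = 7/11.
Similarly the minimizer's optimal q on a is 8/11, and the value is 8·(8/11) + (12)·(3/11) = 100/11.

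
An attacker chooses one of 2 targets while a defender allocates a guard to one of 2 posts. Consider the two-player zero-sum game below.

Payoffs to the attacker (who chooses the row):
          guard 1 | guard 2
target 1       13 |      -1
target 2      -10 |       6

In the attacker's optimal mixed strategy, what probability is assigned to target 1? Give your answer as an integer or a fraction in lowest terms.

Row minima are -1 and -10, so the attacker's maximin is -1; column maxima are 13 and 6, so the defender's minimax is 6. These differ, so the equilibrium is in mixed strategies.
Let the attacker play target 1 with probability p. The defender is indifferent when 13p − 10(1−p) = −p + 6(1−p), giving p = 8/15.

8/15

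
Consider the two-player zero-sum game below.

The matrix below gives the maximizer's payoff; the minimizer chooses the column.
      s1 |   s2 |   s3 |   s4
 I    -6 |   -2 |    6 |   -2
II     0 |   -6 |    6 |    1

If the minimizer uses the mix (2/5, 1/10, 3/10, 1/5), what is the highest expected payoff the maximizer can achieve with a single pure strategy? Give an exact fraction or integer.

7/5

I: (-6)·(2/5) + (-2)·(1/10) + (6)·(3/10) + (-2)·(1/5) = -6/5.
II: (0)·(2/5) + (-6)·(1/10) + (6)·(3/10) + (1)·(1/5) = 7/5.
The best pure response is II with expected payoff 7/5.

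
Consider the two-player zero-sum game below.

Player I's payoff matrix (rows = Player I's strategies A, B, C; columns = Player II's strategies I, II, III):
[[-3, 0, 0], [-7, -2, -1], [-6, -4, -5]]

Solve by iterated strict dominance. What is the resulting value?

-3

Column III is strictly dominated by I for Player II (-3<0, -7<-1, -6<-5); eliminate III.
Column II is strictly dominated by I for Player II (-3<0, -7<-2, -6<-4); eliminate II.
Row B is strictly dominated by row A (-3>-7); eliminate B.
Row C is strictly dominated by row A (-3>-6); eliminate C.
Only (A, I) remains, with payoff -3.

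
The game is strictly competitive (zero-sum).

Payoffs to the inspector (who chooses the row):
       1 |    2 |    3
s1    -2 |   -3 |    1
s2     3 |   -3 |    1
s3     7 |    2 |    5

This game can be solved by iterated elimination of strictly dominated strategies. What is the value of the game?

Column 1 is strictly dominated by 2 for the inspectee (-3<-2, -3<3, 2<7); eliminate 1.
Row s2 is strictly dominated by row s3 (2>-3, 5>1); eliminate s2.
Row s1 is strictly dominated by row s3 (2>-3, 5>1); eliminate s1.
Column 3 is strictly dominated by 2 for the inspectee (2<5); eliminate 3.
Only (s3, 2) remains, with payoff 2.

2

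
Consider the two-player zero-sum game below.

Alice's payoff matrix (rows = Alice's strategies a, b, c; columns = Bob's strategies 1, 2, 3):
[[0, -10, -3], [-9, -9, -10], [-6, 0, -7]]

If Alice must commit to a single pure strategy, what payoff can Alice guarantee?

-7

The worst-case payoff for each row is a: -10, b: -10, c: -7.
The best of these is -7.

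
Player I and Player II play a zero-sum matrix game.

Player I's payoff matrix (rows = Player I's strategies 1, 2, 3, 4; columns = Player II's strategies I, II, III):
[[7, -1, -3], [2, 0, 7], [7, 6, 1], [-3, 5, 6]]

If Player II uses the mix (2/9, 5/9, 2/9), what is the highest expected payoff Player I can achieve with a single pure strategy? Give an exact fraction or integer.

1: (7)·(2/9) + (-1)·(5/9) + (-3)·(2/9) = 1/3.
2: (2)·(2/9) + (0)·(5/9) + (7)·(2/9) = 2.
3: (7)·(2/9) + (6)·(5/9) + (1)·(2/9) = 46/9.
4: (-3)·(2/9) + (5)·(5/9) + (6)·(2/9) = 31/9.
The best pure response is 3 with expected payoff 46/9.

46/9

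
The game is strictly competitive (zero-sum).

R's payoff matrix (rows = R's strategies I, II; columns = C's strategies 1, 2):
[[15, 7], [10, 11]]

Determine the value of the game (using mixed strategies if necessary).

95/9

Row minima are 7 and 10, so R's maximin is 10; column maxima are 15 and 11, so C's minimax is 11. These differ, so the equilibrium is in mixed strategies.
Let R play I with probability p. C is indifferent when 15p + 10(1−p) = 7p + 11(1−p), giving p = 1/9.
Let C play 1 with probability q. R is indifferent when 15q + 7(1−q) = 10q + 11(1−q), giving q = 4/9.
The value is 15·(4/9) + (7)·(5/9) = 95/9.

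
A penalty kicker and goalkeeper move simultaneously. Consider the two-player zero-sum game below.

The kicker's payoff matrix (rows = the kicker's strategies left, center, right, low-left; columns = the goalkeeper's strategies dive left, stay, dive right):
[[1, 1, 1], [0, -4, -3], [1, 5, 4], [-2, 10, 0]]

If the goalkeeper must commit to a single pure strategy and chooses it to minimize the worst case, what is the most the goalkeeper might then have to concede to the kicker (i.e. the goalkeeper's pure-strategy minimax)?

1

The worst case (largest entry) in each column is dive left: 1, stay: 10, dive right: 4.
The best (smallest) of these is 1.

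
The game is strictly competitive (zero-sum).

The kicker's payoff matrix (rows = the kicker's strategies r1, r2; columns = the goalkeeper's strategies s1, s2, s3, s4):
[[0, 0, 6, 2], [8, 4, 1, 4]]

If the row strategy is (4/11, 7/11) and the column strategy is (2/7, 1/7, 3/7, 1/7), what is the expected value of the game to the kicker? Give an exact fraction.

269/77

Against (2/7, 1/7, 3/7, 1/7), each row's expected payoff is r1: 20/7; r2: 27/7.
Taking the (4/11, 7/11)-weighted average: (4/11)·(20/7) + (7/11)·(27/7) = 269/77.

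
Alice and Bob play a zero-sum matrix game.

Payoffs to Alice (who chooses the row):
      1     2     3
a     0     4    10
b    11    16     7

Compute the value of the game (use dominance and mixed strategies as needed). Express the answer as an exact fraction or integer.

Column 2 is strictly dominated by 1 for Bob (it gives Alice more in every row).
The remaining 2×2 game on (a, b) × (1, 3) has no saddle point. Let Alice play a with probability p; indifference gives 11(1−p) = 10p + 7(1−p), so p = 2/7.
Similarly Bob's optimal q on 1 is 3/14, and the value is 0·(3/14) + (10)·(11/14) = 55/7.

55/7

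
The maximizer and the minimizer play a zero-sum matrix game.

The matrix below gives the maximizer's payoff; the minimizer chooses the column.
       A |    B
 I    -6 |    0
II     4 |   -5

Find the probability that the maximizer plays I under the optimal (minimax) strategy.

Row minima are -6 and -5, so the maximizer's maximin is -5; column maxima are 4 and 0, so the minimizer's minimax is 0. These differ, so the equilibrium is in mixed strategies.
Let the maximizer play I with probability p. The minimizer is indifferent when −6p + 4(1−p) = −5(1−p), giving p = 3/5.

3/5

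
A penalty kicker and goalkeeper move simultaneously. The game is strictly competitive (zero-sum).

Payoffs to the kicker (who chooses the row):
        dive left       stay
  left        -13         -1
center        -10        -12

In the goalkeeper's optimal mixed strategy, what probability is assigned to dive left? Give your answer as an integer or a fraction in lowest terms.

11/14

Row minima are -13 and -12, so the kicker's maximin is -12; column maxima are -10 and -1, so the goalkeeper's minimax is -10. These differ, so the equilibrium is in mixed strategies.
Let the goalkeeper play dive left with probability q. The kicker is indifferent when −13q − (1−q) = −10q − 12(1−q), giving q = 11/14.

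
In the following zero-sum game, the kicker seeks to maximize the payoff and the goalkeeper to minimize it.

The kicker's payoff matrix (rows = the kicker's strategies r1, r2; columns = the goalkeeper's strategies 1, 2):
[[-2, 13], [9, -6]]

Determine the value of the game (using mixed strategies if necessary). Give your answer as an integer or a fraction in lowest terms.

Row minima are -2 and -6, so the kicker's maximin is -2; column maxima are 9 and 13, so the goalkeeper's minimax is 9. These differ, so the equilibrium is in mixed strategies.
Let the kicker play r1 with probability p. The goalkeeper is indifferent when −2p + 9(1−p) = 13p − 6(1−p), giving p = 1/2.
Let the goalkeeper play 1 with probability q. The kicker is indifferent when −2q + 13(1−q) = 9q − 6(1−q), giving q = 19/30.
The value is -2·(19/30) + (13)·(11/30) = 7/2.

7/2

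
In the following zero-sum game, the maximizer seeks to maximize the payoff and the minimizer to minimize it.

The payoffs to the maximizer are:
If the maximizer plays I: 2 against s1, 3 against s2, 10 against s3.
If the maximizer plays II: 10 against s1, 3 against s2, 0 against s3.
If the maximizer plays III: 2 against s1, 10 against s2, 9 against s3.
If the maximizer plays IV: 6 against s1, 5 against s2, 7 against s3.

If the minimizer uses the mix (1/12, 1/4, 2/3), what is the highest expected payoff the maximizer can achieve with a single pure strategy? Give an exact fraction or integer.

26/3

I: (2)·(1/12) + (3)·(1/4) + (10)·(2/3) = 91/12.
II: (10)·(1/12) + (3)·(1/4) + (0)·(2/3) = 19/12.
III: (2)·(1/12) + (10)·(1/4) + (9)·(2/3) = 26/3.
IV: (6)·(1/12) + (5)·(1/4) + (7)·(2/3) = 77/12.
The best pure response is III with expected payoff 26/3.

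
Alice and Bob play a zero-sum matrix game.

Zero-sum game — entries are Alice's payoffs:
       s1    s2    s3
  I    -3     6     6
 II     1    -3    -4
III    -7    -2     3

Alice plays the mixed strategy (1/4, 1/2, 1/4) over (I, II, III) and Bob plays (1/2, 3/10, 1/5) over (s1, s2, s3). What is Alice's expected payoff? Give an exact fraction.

-11/10

Against (1/2, 3/10, 1/5), each row's expected payoff is I: 3/2; II: -6/5; III: -7/2.
Taking the (1/4, 1/2, 1/4)-weighted average: (1/4)·(3/2) + (1/2)·(-6/5) + (1/4)·(-7/2) = -11/10.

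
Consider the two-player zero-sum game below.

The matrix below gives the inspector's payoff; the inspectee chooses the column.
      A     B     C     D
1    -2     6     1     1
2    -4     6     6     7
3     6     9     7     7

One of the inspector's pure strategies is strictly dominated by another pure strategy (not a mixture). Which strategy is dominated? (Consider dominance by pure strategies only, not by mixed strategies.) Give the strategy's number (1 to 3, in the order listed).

Compare 1 with 3: 6 > -2, 9 > 6, 7 > 1, 7 > 1.
So 3 strictly dominates 1 for the inspector; 1 is strictly dominated.

1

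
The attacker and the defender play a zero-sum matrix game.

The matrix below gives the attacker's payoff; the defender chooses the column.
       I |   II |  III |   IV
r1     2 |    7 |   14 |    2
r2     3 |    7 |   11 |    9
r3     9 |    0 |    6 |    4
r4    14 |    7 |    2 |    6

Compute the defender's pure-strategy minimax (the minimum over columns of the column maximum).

7

The worst case (largest entry) in each column is I: 14, II: 7, III: 14, IV: 9.
The best (smallest) of these is 7.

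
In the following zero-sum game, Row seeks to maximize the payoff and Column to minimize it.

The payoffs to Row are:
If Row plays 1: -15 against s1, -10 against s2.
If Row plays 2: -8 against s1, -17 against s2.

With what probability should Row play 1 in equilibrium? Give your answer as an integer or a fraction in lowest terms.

9/14

Row minima are -15 and -17, so Row's maximin is -15; column maxima are -8 and -10, so Column's minimax is -10. These differ, so the equilibrium is in mixed strategies.
Let Row play 1 with probability p. Column is indifferent when −15p − 8(1−p) = −10p − 17(1−p), giving p = 9/14.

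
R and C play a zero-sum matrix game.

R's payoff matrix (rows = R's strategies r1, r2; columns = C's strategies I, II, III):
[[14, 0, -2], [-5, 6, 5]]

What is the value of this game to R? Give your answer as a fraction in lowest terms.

30/13

Column II is strictly dominated by III for C (it gives R more in every row).
The remaining 2×2 game on (r1, r2) × (I, III) has no saddle point. Let R play r1 with probability p; indifference gives 14p − 5(1−p) = −2p + 5(1−p), so p = 5/13.
Similarly C's optimal q on I is 7/26, and the value is 14·(7/26) + (-2)·(19/26) = 30/13.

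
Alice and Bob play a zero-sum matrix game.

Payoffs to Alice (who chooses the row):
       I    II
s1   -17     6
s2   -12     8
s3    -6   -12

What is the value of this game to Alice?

-96/13

Row s1 is strictly dominated by row s2, so Alice never plays it.
The remaining 2×2 game on (s2, s3) × (I, II) has no saddle point. Let Alice play s2 with probability p; indifference gives −12p − 6(1−p) = 8p − 12(1−p), so p = 3/13.
Similarly Bob's optimal q on I is 10/13, and the value is -12·(10/13) + (8)·(3/13) = -96/13.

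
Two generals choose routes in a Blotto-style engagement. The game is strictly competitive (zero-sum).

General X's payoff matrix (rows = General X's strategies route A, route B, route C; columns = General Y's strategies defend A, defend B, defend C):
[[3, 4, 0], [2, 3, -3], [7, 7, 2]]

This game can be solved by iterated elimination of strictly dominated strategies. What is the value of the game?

2

Row route B is strictly dominated by row route A (3>2, 4>3, 0>-3); eliminate route B.
Row route A is strictly dominated by row route C (7>3, 7>4, 2>0); eliminate route A.
Column defend A is strictly dominated by defend C for General Y (2<7); eliminate defend A.
Column defend B is strictly dominated by defend C for General Y (2<7); eliminate defend B.
Only (route C, defend C) remains, with payoff 2.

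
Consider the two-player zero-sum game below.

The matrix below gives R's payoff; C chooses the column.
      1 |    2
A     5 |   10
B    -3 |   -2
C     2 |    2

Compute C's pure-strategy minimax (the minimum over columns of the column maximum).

The worst case (largest entry) in each column is 1: 5, 2: 10.
The best (smallest) of these is 5.

5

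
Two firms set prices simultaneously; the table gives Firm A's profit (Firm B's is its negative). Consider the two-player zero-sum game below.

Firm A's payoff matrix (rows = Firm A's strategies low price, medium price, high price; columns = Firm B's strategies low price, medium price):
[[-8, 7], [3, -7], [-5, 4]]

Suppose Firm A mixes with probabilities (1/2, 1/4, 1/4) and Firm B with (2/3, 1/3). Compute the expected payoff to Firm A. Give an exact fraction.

Against (2/3, 1/3), each row's expected payoff is low price: -3; medium price: -1/3; high price: -2.
Taking the (1/2, 1/4, 1/4)-weighted average: (1/2)·(-3) + (1/4)·(-1/3) + (1/4)·(-2) = -25/12.

-25/12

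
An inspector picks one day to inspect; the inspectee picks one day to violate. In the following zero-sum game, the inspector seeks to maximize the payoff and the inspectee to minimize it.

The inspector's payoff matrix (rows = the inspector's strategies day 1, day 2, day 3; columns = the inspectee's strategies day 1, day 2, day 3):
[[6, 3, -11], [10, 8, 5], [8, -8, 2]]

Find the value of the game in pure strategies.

Row minima: -11, 5, -8 → the inspector's maximin is 5.
Column maxima: 10, 8, 5 → the inspectee's minimax is 5.
They coincide at (day 2, day 3), so the value is 5.

5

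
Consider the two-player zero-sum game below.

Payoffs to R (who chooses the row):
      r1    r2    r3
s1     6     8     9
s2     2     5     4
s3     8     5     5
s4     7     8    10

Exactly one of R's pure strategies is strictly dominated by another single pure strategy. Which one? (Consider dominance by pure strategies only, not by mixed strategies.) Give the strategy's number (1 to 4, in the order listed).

Compare s2 with s1: 6 > 2, 8 > 5, 9 > 4.
So s1 strictly dominates s2 for R; s2 is strictly dominated.

2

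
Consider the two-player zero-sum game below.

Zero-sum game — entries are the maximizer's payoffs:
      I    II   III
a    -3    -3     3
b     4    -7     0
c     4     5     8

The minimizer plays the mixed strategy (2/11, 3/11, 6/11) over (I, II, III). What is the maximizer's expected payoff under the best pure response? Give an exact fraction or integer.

71/11

a: (-3)·(2/11) + (-3)·(3/11) + (3)·(6/11) = 3/11.
b: (4)·(2/11) + (-7)·(3/11) + (0)·(6/11) = -13/11.
c: (4)·(2/11) + (5)·(3/11) + (8)·(6/11) = 71/11.
The best pure response is c with expected payoff 71/11.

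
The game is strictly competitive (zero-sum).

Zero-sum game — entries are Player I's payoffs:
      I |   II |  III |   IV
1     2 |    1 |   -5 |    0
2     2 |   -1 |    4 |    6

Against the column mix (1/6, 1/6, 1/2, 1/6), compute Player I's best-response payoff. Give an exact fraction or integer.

19/6

1: (2)·(1/6) + (1)·(1/6) + (-5)·(1/2) + (0)·(1/6) = -2.
2: (2)·(1/6) + (-1)·(1/6) + (4)·(1/2) + (6)·(1/6) = 19/6.
The best pure response is 2 with expected payoff 19/6.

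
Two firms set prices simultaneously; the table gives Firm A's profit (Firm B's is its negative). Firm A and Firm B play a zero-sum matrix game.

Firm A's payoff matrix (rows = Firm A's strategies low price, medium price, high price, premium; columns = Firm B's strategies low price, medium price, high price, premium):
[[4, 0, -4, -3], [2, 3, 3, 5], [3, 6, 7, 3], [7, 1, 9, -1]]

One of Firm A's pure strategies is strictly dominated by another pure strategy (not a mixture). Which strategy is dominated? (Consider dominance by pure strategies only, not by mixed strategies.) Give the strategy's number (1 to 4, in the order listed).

1

Compare low price with premium: 7 > 4, 1 > 0, 9 > -4, -1 > -3.
So premium strictly dominates low price for Firm A; low price is strictly dominated.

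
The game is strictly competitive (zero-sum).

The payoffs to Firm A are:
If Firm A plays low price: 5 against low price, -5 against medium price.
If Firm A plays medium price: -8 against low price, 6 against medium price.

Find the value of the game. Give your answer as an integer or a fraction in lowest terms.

Row minima are -5 and -8, so Firm A's maximin is -5; column maxima are 5 and 6, so Firm B's minimax is 5. These differ, so the equilibrium is in mixed strategies.
Let Firm A play low price with probability p. Firm B is indifferent when 5p − 8(1−p) = −5p + 6(1−p), giving p = 7/12.
Let Firm B play low price with probability q. Firm A is indifferent when 5q − 5(1−q) = −8q + 6(1−q), giving q = 11/24.
The value is 5·(11/24) + (-5)·(13/24) = -5/12.

-5/12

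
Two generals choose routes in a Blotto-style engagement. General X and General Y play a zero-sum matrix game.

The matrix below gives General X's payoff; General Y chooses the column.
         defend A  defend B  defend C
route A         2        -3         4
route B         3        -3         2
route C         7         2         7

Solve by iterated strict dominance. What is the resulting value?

2

Row route B is strictly dominated by row route C (7>3, 2>-3, 7>2); eliminate route B.
Column defend C is strictly dominated by defend B for General Y (-3<4, 2<7); eliminate defend C.
Row route A is strictly dominated by row route C (7>2, 2>-3); eliminate route A.
Column defend A is strictly dominated by defend B for General Y (2<7); eliminate defend A.
Only (route C, defend B) remains, with payoff 2.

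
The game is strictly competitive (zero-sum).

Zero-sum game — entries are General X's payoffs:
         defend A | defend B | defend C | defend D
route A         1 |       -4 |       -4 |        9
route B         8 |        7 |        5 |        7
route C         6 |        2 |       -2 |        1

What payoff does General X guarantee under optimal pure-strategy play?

Row minima: -4, 5, -2 → General X's maximin is 5.
Column maxima: 8, 7, 5, 9 → General Y's minimax is 5.
They coincide at (route B, defend C), so the value is 5.

5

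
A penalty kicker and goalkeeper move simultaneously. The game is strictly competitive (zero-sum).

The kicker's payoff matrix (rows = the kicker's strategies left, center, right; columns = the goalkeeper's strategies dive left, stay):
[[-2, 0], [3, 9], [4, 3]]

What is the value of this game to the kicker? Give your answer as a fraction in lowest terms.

Row left is strictly dominated by row right, so the kicker never plays it.
The remaining 2×2 game on (center, right) × (dive left, stay) has no saddle point. Let the kicker play center with probability p; indifference gives 3p + 4(1−p) = 9p + 3(1−p), so p = 1/7.
Similarly the goalkeeper's optimal q on dive left is 6/7, and the value is 3·(6/7) + (9)·(1/7) = 27/7.

27/7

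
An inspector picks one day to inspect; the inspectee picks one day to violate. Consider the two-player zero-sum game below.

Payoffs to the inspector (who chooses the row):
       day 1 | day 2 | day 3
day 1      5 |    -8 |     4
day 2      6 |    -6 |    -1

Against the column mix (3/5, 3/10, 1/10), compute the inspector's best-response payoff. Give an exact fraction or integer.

day 1: (5)·(3/5) + (-8)·(3/10) + (4)·(1/10) = 1.
day 2: (6)·(3/5) + (-6)·(3/10) + (-1)·(1/10) = 17/10.
The best pure response is day 2 with expected payoff 17/10.

17/10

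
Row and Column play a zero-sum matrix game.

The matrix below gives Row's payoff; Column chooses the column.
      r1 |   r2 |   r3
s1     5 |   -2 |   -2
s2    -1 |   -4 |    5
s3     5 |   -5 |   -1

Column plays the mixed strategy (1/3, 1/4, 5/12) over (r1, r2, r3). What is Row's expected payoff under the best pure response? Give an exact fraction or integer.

3/4

s1: (5)·(1/3) + (-2)·(1/4) + (-2)·(5/12) = 1/3.
s2: (-1)·(1/3) + (-4)·(1/4) + (5)·(5/12) = 3/4.
s3: (5)·(1/3) + (-5)·(1/4) + (-1)·(5/12) = 0.
The best pure response is s2 with expected payoff 3/4.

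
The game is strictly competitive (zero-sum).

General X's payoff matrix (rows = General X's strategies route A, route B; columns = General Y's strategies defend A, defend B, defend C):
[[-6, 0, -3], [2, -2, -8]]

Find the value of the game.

Column defend B is strictly dominated by defend C for General Y (it gives General X more in every row).
The remaining 2×2 game on (route A, route B) × (defend A, defend C) has no saddle point. Let General X play route A with probability p; indifference gives −6p + 2(1−p) = −3p − 8(1−p), so p = 10/13.
Similarly General Y's optimal q on defend A is 5/13, and the value is -6·(5/13) + (-3)·(8/13) = -54/13.

-54/13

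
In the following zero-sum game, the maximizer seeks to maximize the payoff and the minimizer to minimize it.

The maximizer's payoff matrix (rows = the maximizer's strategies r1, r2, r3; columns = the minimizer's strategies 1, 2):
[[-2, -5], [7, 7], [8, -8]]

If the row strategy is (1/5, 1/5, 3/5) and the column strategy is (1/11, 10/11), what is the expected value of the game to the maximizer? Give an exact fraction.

-191/55

Against (1/11, 10/11), each row's expected payoff is r1: -52/11; r2: 7; r3: -72/11.
Taking the (1/5, 1/5, 3/5)-weighted average: (1/5)·(-52/11) + (1/5)·(7) + (3/5)·(-72/11) = -191/55.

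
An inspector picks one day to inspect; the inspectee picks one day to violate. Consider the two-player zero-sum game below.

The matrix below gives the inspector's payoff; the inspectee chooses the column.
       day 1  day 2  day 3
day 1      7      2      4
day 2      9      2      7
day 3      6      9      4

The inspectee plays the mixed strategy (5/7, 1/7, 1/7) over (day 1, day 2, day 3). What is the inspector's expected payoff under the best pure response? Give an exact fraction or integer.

day 1: (7)·(5/7) + (2)·(1/7) + (4)·(1/7) = 41/7.
day 2: (9)·(5/7) + (2)·(1/7) + (7)·(1/7) = 54/7.
day 3: (6)·(5/7) + (9)·(1/7) + (4)·(1/7) = 43/7.
The best pure response is day 2 with expected payoff 54/7.

54/7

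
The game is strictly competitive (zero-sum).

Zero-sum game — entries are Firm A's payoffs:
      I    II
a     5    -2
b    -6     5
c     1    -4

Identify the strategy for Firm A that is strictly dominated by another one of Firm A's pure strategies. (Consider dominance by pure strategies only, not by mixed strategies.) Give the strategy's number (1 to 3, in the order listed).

Compare c with a: 5 > 1, -2 > -4.
So a strictly dominates c for Firm A; c is strictly dominated.

3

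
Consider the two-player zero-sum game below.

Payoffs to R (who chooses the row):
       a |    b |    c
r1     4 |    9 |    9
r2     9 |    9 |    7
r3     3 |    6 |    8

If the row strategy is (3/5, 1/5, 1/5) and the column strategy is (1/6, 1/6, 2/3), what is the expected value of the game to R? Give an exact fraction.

39/5

Against (1/6, 1/6, 2/3), each row's expected payoff is r1: 49/6; r2: 23/3; r3: 41/6.
Taking the (3/5, 1/5, 1/5)-weighted average: (3/5)·(49/6) + (1/5)·(23/3) + (1/5)·(41/6) = 39/5.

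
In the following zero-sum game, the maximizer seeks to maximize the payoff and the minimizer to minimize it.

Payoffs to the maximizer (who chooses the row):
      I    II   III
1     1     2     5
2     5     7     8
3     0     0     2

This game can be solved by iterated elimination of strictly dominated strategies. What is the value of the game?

5

Row 3 is strictly dominated by row 1 (1>0, 2>0, 5>2); eliminate 3.
Row 1 is strictly dominated by row 2 (5>1, 7>2, 8>5); eliminate 1.
Column III is strictly dominated by I for the minimizer (5<8); eliminate III.
Column II is strictly dominated by I for the minimizer (5<7); eliminate II.
Only (2, I) remains, with payoff 5.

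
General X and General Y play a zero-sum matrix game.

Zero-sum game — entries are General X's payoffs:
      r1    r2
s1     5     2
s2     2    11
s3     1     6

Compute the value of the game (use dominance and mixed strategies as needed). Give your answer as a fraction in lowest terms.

17/4

Row s3 is strictly dominated by row s2, so General X never plays it.
The remaining 2×2 game on (s1, s2) × (r1, r2) has no saddle point. Let General X play s1 with probability p; indifference gives 5p + 2(1−p) = 2p + 11(1−p), so p = 3/4.
Similarly General Y's optimal q on r1 is 3/4, and the value is 5·(3/4) + (2)·(1/4) = 17/4.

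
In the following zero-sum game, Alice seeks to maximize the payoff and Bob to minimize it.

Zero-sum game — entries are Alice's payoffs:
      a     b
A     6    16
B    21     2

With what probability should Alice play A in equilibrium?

19/29

Row minima are 6 and 2, so Alice's maximin is 6; column maxima are 21 and 16, so Bob's minimax is 16. These differ, so the equilibrium is in mixed strategies.
Let Alice play A with probability p. Bob is indifferent when 6p + 21(1−p) = 16p + 2(1−p), giving p = 19/29.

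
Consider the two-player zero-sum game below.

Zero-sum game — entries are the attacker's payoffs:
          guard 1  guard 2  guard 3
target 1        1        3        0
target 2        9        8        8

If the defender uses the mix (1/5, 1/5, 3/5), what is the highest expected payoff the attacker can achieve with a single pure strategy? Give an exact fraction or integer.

target 1: (1)·(1/5) + (3)·(1/5) + (0)·(3/5) = 4/5.
target 2: (9)·(1/5) + (8)·(1/5) + (8)·(3/5) = 41/5.
The best pure response is target 2 with expected payoff 41/5.

41/5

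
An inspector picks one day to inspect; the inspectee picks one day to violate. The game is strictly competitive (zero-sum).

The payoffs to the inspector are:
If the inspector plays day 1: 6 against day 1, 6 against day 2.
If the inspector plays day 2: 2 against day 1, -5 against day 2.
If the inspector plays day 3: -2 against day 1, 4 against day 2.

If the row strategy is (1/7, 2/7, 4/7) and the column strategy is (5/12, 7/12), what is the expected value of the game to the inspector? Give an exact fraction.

Against (5/12, 7/12), each row's expected payoff is day 1: 6; day 2: -25/12; day 3: 3/2.
Taking the (1/7, 2/7, 4/7)-weighted average: (1/7)·(6) + (2/7)·(-25/12) + (4/7)·(3/2) = 47/42.

47/42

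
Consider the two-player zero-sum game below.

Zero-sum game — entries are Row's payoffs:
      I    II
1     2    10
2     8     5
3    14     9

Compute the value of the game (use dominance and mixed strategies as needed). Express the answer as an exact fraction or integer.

122/13

Row 2 is strictly dominated by row 3, so Row never plays it.
The remaining 2×2 game on (1, 3) × (I, II) has no saddle point. Let Row play 1 with probability p; indifference gives 2p + 14(1−p) = 10p + 9(1−p), so p = 5/13.
Similarly Column's optimal q on I is 1/13, and the value is 2·(1/13) + (10)·(12/13) = 122/13.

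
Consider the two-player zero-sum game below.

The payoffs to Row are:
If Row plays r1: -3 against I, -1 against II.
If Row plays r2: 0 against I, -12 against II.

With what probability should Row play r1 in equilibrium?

6/7

Row minima are -3 and -12, so Row's maximin is -3; column maxima are 0 and -1, so Column's minimax is -1. These differ, so the equilibrium is in mixed strategies.
Let Row play r1 with probability p. Column is indifferent when −3p = −p − 12(1−p), giving p = 6/7.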